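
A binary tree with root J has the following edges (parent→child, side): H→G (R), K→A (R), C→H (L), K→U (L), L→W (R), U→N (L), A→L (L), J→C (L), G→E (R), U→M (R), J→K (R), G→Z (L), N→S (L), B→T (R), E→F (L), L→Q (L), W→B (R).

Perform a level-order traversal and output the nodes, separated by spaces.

J C K H U A G N M L Z E S Q W F B T

Level-order visits nodes level by level from the root, left to right within each level.
Level 0: J
Level 1: C, K
Level 2: H, U, A
Level 3: G, N, M, L
Level 4: Z, E, S, Q, W
Level 5: F, B
Level 6: T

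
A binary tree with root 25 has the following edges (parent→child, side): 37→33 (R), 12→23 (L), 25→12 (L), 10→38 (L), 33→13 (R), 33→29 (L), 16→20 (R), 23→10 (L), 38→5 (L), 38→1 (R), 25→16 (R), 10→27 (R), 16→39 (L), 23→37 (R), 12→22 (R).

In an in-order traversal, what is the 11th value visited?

12

In-order visits the left subtree, then the node, then the right subtree.
At 25: go left to 12.
  At 12: go left to 23.
    At 23: go left to 10.
      At 10: go left to 38.
        At 38: go left to 5.
          5 is a leaf — visit 5.
        Visit 38.
        At 38: go right to 1.
          1 is a leaf — visit 1.
      Visit 10.
      At 10: go right to 27.
        27 is a leaf — visit 27.
    Visit 23.
    At 23: go right to 37.
      At 37: no left child.
      Visit 37.
      At 37: go right to 33.
        At 33: go left to 29.
          29 is a leaf — visit 29.
        Visit 33.
        At 33: go right to 13.
          13 is a leaf — visit 13.
  Visit 12.
  At 12: go right to 22.
    22 is a leaf — visit 22.
Visit 25.
At 25: go right to 16.
  At 16: go left to 39.
    39 is a leaf — visit 39.
  Visit 16.
  At 16: go right to 20.
    20 is a leaf — visit 20.
Full in-order sequence: 5, 38, 1, 10, 27, 23, 37, 29, 33, 13, 12, 22, 25, 39, 16, 20.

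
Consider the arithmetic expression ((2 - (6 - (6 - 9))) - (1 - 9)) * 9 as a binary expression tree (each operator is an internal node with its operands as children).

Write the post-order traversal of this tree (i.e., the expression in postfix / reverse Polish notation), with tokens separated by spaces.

2 6 6 9 - - - 1 9 - - 9 *

Post-order on an expression tree gives postfix notation: for each operator, emit left operand, right operand, then the operator.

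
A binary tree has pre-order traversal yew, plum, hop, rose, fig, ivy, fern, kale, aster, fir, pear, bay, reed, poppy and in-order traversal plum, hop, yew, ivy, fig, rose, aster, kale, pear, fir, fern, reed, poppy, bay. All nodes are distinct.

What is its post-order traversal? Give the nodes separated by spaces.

hop plum ivy fig aster pear fir kale poppy reed bay fern rose yew

The first element of pre-order is the root; it splits in-order into left and right subtrees.
Root yew: left subtree has 2 nodes {plum, hop}, right has 11 {ivy, fig, rose, aster, kale, pear, fir, fern, reed, poppy, bay}.
  Root plum: left subtree has 0 nodes { }, right has 1 {hop}.
  Root rose: left subtree has 2 nodes {ivy, fig}, right has 8 {aster, kale, pear, fir, fern, reed, poppy, bay}.
    Root fig: left subtree has 1 node {ivy}, right has 0 { }.
    Root fern: left subtree has 4 nodes {aster, kale, pear, fir}, right has 3 {reed, poppy, bay}.
      Root kale: left subtree has 1 node {aster}, right has 2 {pear, fir}.
        Root fir: left subtree has 1 node {pear}, right has 0 { }.
      Root bay: left subtree has 2 nodes {reed, poppy}, right has 0 { }.
        Root reed: left subtree has 0 nodes { }, right has 1 {poppy}.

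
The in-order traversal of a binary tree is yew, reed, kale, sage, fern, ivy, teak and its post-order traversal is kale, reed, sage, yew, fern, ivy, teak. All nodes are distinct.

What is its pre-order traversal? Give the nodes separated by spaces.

teak ivy fern yew sage reed kale

The last element of post-order is the root; it splits in-order into left and right subtrees.
Root teak: left subtree has 6 nodes {yew, reed, kale, sage, fern, ivy}, right has 0 { }.
  Root ivy: left subtree has 5 nodes {yew, reed, kale, sage, fern}, right has 0 { }.
    Root fern: left subtree has 4 nodes {yew, reed, kale, sage}, right has 0 { }.
      Root yew: left subtree has 0 nodes { }, right has 3 {reed, kale, sage}.
        Root sage: left subtree has 2 nodes {reed, kale}, right has 0 { }.
          Root reed: left subtree has 0 nodes { }, right has 1 {kale}.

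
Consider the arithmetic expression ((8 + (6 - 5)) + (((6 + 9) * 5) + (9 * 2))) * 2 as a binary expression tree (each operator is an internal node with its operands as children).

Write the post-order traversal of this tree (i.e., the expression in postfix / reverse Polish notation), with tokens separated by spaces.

8 6 5 - + 6 9 + 5 * 9 2 * + + 2 *

Post-order on an expression tree gives postfix notation: for each operator, emit left operand, right operand, then the operator.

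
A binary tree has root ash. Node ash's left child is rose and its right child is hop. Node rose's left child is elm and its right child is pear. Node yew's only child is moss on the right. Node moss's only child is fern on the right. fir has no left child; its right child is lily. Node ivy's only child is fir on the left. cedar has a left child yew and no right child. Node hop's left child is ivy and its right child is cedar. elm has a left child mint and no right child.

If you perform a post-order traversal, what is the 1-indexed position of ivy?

7

Post-order visits the left subtree, then the right subtree, then the node.
At ash: go left to rose.
  At rose: go left to elm.
    At elm: go left to mint.
      mint is a leaf — visit mint.
    At elm: no right child.
    Visit elm.
  At rose: go right to pear.
    pear is a leaf — visit pear.
  Visit rose.
At ash: go right to hop.
  At hop: go left to ivy.
    At ivy: go left to fir.
      At fir: no left child.
      At fir: go right to lily.
        lily is a leaf — visit lily.
      Visit fir.
    At ivy: no right child.
    Visit ivy.
  At hop: go right to cedar.
    At cedar: go left to yew.
      At yew: no left child.
      At yew: go right to moss.
        At moss: no left child.
        At moss: go right to fern.
          fern is a leaf — visit fern.
        Visit moss.
      Visit yew.
    At cedar: no right child.
    Visit cedar.
  Visit hop.
Visit ash.
Full post-order sequence: mint, elm, pear, rose, lily, fir, ivy, fern, moss, yew, cedar, hop, ash.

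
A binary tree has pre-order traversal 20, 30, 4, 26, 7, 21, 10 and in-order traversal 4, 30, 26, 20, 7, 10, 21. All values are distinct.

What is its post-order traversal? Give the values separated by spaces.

The first element of pre-order is the root; it splits in-order into left and right subtrees.
Root 20: left subtree has 3 nodes {4, 30, 26}, right has 3 {7, 10, 21}.
  Root 30: left subtree has 1 node {4}, right has 1 {26}.
  Root 7: left subtree has 0 nodes { }, right has 2 {10, 21}.
    Root 21: left subtree has 1 node {10}, right has 0 { }.

4 26 30 10 21 7 20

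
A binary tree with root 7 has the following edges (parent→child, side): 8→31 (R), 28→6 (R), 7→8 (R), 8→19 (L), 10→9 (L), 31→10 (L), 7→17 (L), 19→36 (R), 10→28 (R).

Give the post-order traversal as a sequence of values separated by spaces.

17 36 19 9 6 28 10 31 8 7

Post-order visits the left subtree, then the right subtree, then the node.
At 7: go left to 17.
  17 is a leaf — visit 17.
At 7: go right to 8.
  At 8: go left to 19.
    At 19: no left child.
    At 19: go right to 36.
      36 is a leaf — visit 36.
    Visit 19.
  At 8: go right to 31.
    At 31: go left to 10.
      At 10: go left to 9.
        9 is a leaf — visit 9.
      At 10: go right to 28.
        At 28: no left child.
        At 28: go right to 6.
          6 is a leaf — visit 6.
        Visit 28.
      Visit 10.
    At 31: no right child.
    Visit 31.
  Visit 8.
Visit 7.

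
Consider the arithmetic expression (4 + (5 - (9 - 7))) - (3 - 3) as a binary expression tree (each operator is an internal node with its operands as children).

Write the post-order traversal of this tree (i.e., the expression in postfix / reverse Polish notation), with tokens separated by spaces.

Post-order on an expression tree gives postfix notation: for each operator, emit left operand, right operand, then the operator.

4 5 9 7 - - + 3 3 - -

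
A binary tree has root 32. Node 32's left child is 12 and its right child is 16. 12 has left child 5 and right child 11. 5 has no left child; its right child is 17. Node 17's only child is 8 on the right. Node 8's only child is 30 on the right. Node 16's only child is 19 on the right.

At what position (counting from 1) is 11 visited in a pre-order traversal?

7

Pre-order visits the node, then its left subtree, then its right subtree.
Visit 32.
At 32: go left to 12.
  Visit 12.
  At 12: go left to 5.
    Visit 5.
    At 5: no left child.
    At 5: go right to 17.
      Visit 17.
      At 17: no left child.
      At 17: go right to 8.
        Visit 8.
        At 8: no left child.
        At 8: go right to 30.
          30 is a leaf — visit 30.
  At 12: go right to 11.
    11 is a leaf — visit 11.
At 32: go right to 16.
  Visit 16.
  At 16: no left child.
  At 16: go right to 19.
    19 is a leaf — visit 19.
Full pre-order sequence: 32, 12, 5, 17, 8, 30, 11, 16, 19.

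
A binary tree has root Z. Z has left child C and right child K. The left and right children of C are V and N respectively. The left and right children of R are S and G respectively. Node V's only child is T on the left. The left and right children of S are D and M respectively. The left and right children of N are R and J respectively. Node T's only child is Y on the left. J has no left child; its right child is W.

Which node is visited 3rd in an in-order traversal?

V

In-order visits the left subtree, then the node, then the right subtree.
At Z: go left to C.
  At C: go left to V.
    At V: go left to T.
      At T: go left to Y.
        Y is a leaf — visit Y.
      Visit T.
      At T: no right child.
    Visit V.
    At V: no right child.
  Visit C.
  At C: go right to N.
    At N: go left to R.
      At R: go left to S.
        At S: go left to D.
          D is a leaf — visit D.
        Visit S.
        At S: go right to M.
          M is a leaf — visit M.
      Visit R.
      At R: go right to G.
        G is a leaf — visit G.
    Visit N.
    At N: go right to J.
      At J: no left child.
      Visit J.
      At J: go right to W.
        W is a leaf — visit W.
Visit Z.
At Z: go right to K.
  K is a leaf — visit K.
Full in-order sequence: Y, T, V, C, D, S, M, R, G, N, J, W, Z, K.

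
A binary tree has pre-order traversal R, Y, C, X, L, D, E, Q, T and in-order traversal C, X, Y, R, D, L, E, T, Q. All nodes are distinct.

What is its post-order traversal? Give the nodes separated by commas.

The first element of pre-order is the root; it splits in-order into left and right subtrees.
Root R: left subtree has 3 nodes {C, X, Y}, right has 5 {D, L, E, T, Q}.
  Root Y: left subtree has 2 nodes {C, X}, right has 0 { }.
    Root C: left subtree has 0 nodes { }, right has 1 {X}.
  Root L: left subtree has 1 node {D}, right has 3 {E, T, Q}.
    Root E: left subtree has 0 nodes { }, right has 2 {T, Q}.
      Root Q: left subtree has 1 node {T}, right has 0 { }.

X, C, Y, D, T, Q, E, L, R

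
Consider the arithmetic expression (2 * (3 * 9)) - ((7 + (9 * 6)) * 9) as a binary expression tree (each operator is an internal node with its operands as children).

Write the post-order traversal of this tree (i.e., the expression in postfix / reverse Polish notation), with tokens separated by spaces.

Post-order on an expression tree gives postfix notation: for each operator, emit left operand, right operand, then the operator.

2 3 9 * * 7 9 6 * + 9 * -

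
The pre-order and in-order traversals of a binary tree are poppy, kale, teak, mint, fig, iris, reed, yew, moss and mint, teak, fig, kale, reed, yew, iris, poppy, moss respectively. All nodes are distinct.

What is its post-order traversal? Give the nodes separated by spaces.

mint fig teak yew reed iris kale moss poppy

The first element of pre-order is the root; it splits in-order into left and right subtrees.
Root poppy: left subtree has 7 nodes {mint, teak, fig, kale, reed, yew, iris}, right has 1 {moss}.
  Root kale: left subtree has 3 nodes {mint, teak, fig}, right has 3 {reed, yew, iris}.
    Root teak: left subtree has 1 node {mint}, right has 1 {fig}.
    Root iris: left subtree has 2 nodes {reed, yew}, right has 0 { }.
      Root reed: left subtree has 0 nodes { }, right has 1 {yew}.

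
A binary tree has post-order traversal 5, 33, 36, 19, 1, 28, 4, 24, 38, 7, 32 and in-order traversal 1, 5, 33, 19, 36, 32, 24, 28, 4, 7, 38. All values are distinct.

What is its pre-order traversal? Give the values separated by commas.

The last element of post-order is the root; it splits in-order into left and right subtrees.
Root 32: left subtree has 5 nodes {1, 5, 33, 19, 36}, right has 5 {24, 28, 4, 7, 38}.
  Root 1: left subtree has 0 nodes { }, right has 4 {5, 33, 19, 36}.
    Root 19: left subtree has 2 nodes {5, 33}, right has 1 {36}.
      Root 33: left subtree has 1 node {5}, right has 0 { }.
  Root 7: left subtree has 3 nodes {24, 28, 4}, right has 1 {38}.
    Root 24: left subtree has 0 nodes { }, right has 2 {28, 4}.
      Root 4: left subtree has 1 node {28}, right has 0 { }.

32, 1, 19, 33, 5, 36, 7, 24, 4, 28, 38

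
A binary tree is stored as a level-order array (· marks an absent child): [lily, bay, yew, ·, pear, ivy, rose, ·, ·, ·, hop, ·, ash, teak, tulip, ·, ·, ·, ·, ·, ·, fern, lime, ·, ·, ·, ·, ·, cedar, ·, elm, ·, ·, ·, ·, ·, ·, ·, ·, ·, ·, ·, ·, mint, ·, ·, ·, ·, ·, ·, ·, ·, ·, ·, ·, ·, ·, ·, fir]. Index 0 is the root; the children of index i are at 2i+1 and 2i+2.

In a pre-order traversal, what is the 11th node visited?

rose

Pre-order visits the node, then its left subtree, then its right subtree.
Visit lily.
At lily: go left to bay.
  Visit bay.
  At bay: no left child.
  At bay: go right to pear.
    Visit pear.
    At pear: no left child.
    At pear: go right to hop.
      Visit hop.
      At hop: go left to fern.
        Visit fern.
        At fern: go left to mint.
          mint is a leaf — visit mint.
        At fern: no right child.
      At hop: go right to lime.
        lime is a leaf — visit lime.
At lily: go right to yew.
  Visit yew.
  At yew: go left to ivy.
    Visit ivy.
    At ivy: no left child.
    At ivy: go right to ash.
      ash is a leaf — visit ash.
  At yew: go right to rose.
    Visit rose.
    At rose: go left to teak.
      Visit teak.
      At teak: no left child.
      At teak: go right to cedar.
        Visit cedar.
        At cedar: no left child.
        At cedar: go right to fir.
          fir is a leaf — visit fir.
    At rose: go right to tulip.
      Visit tulip.
      At tulip: no left child.
      At tulip: go right to elm.
        elm is a leaf — visit elm.
Full pre-order sequence: lily, bay, pear, hop, fern, mint, lime, yew, ivy, ash, rose, teak, cedar, fir, tulip, elm.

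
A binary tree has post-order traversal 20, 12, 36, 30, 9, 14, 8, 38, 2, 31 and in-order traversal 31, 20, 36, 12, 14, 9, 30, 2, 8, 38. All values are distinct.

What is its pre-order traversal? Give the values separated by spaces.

31 2 14 36 20 12 9 30 38 8

The last element of post-order is the root; it splits in-order into left and right subtrees.
Root 31: left subtree has 0 nodes { }, right has 9 {20, 36, 12, 14, 9, 30, 2, 8, 38}.
  Root 2: left subtree has 6 nodes {20, 36, 12, 14, 9, 30}, right has 2 {8, 38}.
    Root 14: left subtree has 3 nodes {20, 36, 12}, right has 2 {9, 30}.
      Root 36: left subtree has 1 node {20}, right has 1 {12}.
      Root 9: left subtree has 0 nodes { }, right has 1 {30}.
    Root 38: left subtree has 1 node {8}, right has 0 { }.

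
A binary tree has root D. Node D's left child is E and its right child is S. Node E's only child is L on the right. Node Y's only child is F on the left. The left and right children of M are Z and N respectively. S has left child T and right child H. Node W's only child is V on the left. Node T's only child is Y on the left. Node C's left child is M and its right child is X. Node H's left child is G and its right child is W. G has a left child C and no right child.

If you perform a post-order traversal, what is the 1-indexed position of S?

15

Post-order visits the left subtree, then the right subtree, then the node.
At D: go left to E.
  At E: no left child.
  At E: go right to L.
    L is a leaf — visit L.
  Visit E.
At D: go right to S.
  At S: go left to T.
    At T: go left to Y.
      At Y: go left to F.
        F is a leaf — visit F.
      At Y: no right child.
      Visit Y.
    At T: no right child.
    Visit T.
  At S: go right to H.
    At H: go left to G.
      At G: go left to C.
        At C: go left to M.
          At M: go left to Z.
            Z is a leaf — visit Z.
          At M: go right to N.
            N is a leaf — visit N.
          Visit M.
        At C: go right to X.
          X is a leaf — visit X.
        Visit C.
      At G: no right child.
      Visit G.
    At H: go right to W.
      At W: go left to V.
        V is a leaf — visit V.
      At W: no right child.
      Visit W.
    Visit H.
  Visit S.
Visit D.
Full post-order sequence: L, E, F, Y, T, Z, N, M, X, C, G, V, W, H, S, D.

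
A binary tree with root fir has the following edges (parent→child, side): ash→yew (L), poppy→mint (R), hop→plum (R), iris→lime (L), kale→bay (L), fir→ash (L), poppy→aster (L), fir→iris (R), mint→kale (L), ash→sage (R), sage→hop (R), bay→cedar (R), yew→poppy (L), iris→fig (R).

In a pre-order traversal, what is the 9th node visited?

cedar

Pre-order visits the node, then its left subtree, then its right subtree.
Visit fir.
At fir: go left to ash.
  Visit ash.
  At ash: go left to yew.
    Visit yew.
    At yew: go left to poppy.
      Visit poppy.
      At poppy: go left to aster.
        aster is a leaf — visit aster.
      At poppy: go right to mint.
        Visit mint.
        At mint: go left to kale.
          Visit kale.
          At kale: go left to bay.
            Visit bay.
            At bay: no left child.
            At bay: go right to cedar.
              cedar is a leaf — visit cedar.
          At kale: no right child.
        At mint: no right child.
    At yew: no right child.
  At ash: go right to sage.
    Visit sage.
    At sage: no left child.
    At sage: go right to hop.
      Visit hop.
      At hop: no left child.
      At hop: go right to plum.
        plum is a leaf — visit plum.
At fir: go right to iris.
  Visit iris.
  At iris: go left to lime.
    lime is a leaf — visit lime.
  At iris: go right to fig.
    fig is a leaf — visit fig.
Full pre-order sequence: fir, ash, yew, poppy, aster, mint, kale, bay, cedar, sage, hop, plum, iris, lime, fig.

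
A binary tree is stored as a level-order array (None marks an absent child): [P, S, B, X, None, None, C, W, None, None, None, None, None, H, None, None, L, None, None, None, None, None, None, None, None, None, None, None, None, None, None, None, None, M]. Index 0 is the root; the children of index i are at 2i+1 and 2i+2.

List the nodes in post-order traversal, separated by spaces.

M L W X S H C B P

Post-order visits the left subtree, then the right subtree, then the node.
At P: go left to S.
  At S: go left to X.
    At X: go left to W.
      At W: no left child.
      At W: go right to L.
        At L: go left to M.
          M is a leaf — visit M.
        At L: no right child.
        Visit L.
      Visit W.
    At X: no right child.
    Visit X.
  At S: no right child.
  Visit S.
At P: go right to B.
  At B: no left child.
  At B: go right to C.
    At C: go left to H.
      H is a leaf — visit H.
    At C: no right child.
    Visit C.
  Visit B.
Visit P.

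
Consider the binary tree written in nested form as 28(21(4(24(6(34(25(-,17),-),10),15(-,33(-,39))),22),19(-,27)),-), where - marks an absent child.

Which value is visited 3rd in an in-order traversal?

In-order visits the left subtree, then the node, then the right subtree.
At 28: go left to 21.
  At 21: go left to 4.
    At 4: go left to 24.
      At 24: go left to 6.
        At 6: go left to 34.
          At 34: go left to 25.
            At 25: no left child.
            Visit 25.
            At 25: go right to 17.
              17 is a leaf — visit 17.
          Visit 34.
          At 34: no right child.
        Visit 6.
        At 6: go right to 10.
          10 is a leaf — visit 10.
      Visit 24.
      At 24: go right to 15.
        At 15: no left child.
        Visit 15.
        At 15: go right to 33.
          At 33: no left child.
          Visit 33.
          At 33: go right to 39.
            39 is a leaf — visit 39.
    Visit 4.
    At 4: go right to 22.
      22 is a leaf — visit 22.
  Visit 21.
  At 21: go right to 19.
    At 19: no left child.
    Visit 19.
    At 19: go right to 27.
      27 is a leaf — visit 27.
Visit 28.
At 28: no right child.
Full in-order sequence: 25, 17, 34, 6, 10, 24, 15, 33, 39, 4, 22, 21, 19, 27, 28.

34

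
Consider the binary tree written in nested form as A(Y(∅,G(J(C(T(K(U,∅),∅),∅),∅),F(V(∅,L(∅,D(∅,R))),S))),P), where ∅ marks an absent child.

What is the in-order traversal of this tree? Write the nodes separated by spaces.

Y U K T C J G V L D R F S A P

In-order visits the left subtree, then the node, then the right subtree.
At A: go left to Y.
  At Y: no left child.
  Visit Y.
  At Y: go right to G.
    At G: go left to J.
      At J: go left to C.
        At C: go left to T.
          At T: go left to K.
            At K: go left to U.
              U is a leaf — visit U.
            Visit K.
            At K: no right child.
          Visit T.
          At T: no right child.
        Visit C.
        At C: no right child.
      Visit J.
      At J: no right child.
    Visit G.
    At G: go right to F.
      At F: go left to V.
        At V: no left child.
        Visit V.
        At V: go right to L.
          At L: no left child.
          Visit L.
          At L: go right to D.
            At D: no left child.
            Visit D.
            At D: go right to R.
              R is a leaf — visit R.
      Visit F.
      At F: go right to S.
        S is a leaf — visit S.
Visit A.
At A: go right to P.
  P is a leaf — visit P.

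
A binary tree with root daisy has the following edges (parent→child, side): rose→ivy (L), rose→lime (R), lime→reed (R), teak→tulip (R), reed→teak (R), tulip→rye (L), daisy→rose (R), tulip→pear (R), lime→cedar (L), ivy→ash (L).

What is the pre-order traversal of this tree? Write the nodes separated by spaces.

Pre-order visits the node, then its left subtree, then its right subtree.
Visit daisy.
At daisy: no left child.
At daisy: go right to rose.
  Visit rose.
  At rose: go left to ivy.
    Visit ivy.
    At ivy: go left to ash.
      ash is a leaf — visit ash.
    At ivy: no right child.
  At rose: go right to lime.
    Visit lime.
    At lime: go left to cedar.
      cedar is a leaf — visit cedar.
    At lime: go right to reed.
      Visit reed.
      At reed: no left child.
      At reed: go right to teak.
        Visit teak.
        At teak: no left child.
        At teak: go right to tulip.
          Visit tulip.
          At tulip: go left to rye.
            rye is a leaf — visit rye.
          At tulip: go right to pear.
            pear is a leaf — visit pear.

daisy rose ivy ash lime cedar reed teak tulip rye pear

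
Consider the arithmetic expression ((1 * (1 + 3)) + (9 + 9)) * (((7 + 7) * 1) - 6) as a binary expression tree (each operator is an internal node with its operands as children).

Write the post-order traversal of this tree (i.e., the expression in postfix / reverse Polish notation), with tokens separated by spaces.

Post-order on an expression tree gives postfix notation: for each operator, emit left operand, right operand, then the operator.

1 1 3 + * 9 9 + + 7 7 + 1 * 6 - *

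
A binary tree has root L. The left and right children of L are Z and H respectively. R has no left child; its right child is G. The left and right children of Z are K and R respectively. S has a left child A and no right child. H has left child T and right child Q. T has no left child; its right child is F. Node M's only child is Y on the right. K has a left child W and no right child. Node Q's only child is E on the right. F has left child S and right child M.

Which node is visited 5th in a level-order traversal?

Level-order visits nodes level by level from the root, left to right within each level.
Level 0: L
Level 1: Z, H
Level 2: K, R, T, Q
Level 3: W, G, F, E
Level 4: S, M
Level 5: A, Y
Full level-order sequence: L, Z, H, K, R, T, Q, W, G, F, E, S, M, A, Y.

R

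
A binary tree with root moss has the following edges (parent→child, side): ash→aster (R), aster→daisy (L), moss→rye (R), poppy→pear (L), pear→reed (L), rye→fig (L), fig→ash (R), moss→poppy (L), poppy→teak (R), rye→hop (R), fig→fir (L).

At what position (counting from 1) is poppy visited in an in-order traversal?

In-order visits the left subtree, then the node, then the right subtree.
At moss: go left to poppy.
  At poppy: go left to pear.
    At pear: go left to reed.
      reed is a leaf — visit reed.
    Visit pear.
    At pear: no right child.
  Visit poppy.
  At poppy: go right to teak.
    teak is a leaf — visit teak.
Visit moss.
At moss: go right to rye.
  At rye: go left to fig.
    At fig: go left to fir.
      fir is a leaf — visit fir.
    Visit fig.
    At fig: go right to ash.
      At ash: no left child.
      Visit ash.
      At ash: go right to aster.
        At aster: go left to daisy.
          daisy is a leaf — visit daisy.
        Visit aster.
        At aster: no right child.
  Visit rye.
  At rye: go right to hop.
    hop is a leaf — visit hop.
Full in-order sequence: reed, pear, poppy, teak, moss, fir, fig, ash, daisy, aster, rye, hop.

3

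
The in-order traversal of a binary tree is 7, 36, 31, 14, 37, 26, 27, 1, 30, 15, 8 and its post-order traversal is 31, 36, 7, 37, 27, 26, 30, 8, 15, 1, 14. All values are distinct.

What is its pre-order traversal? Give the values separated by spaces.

14 7 36 31 1 26 37 27 15 30 8

The last element of post-order is the root; it splits in-order into left and right subtrees.
Root 14: left subtree has 3 nodes {7, 36, 31}, right has 7 {37, 26, 27, 1, 30, 15, 8}.
  Root 7: left subtree has 0 nodes { }, right has 2 {36, 31}.
    Root 36: left subtree has 0 nodes { }, right has 1 {31}.
  Root 1: left subtree has 3 nodes {37, 26, 27}, right has 3 {30, 15, 8}.
    Root 26: left subtree has 1 node {37}, right has 1 {27}.
    Root 15: left subtree has 1 node {30}, right has 1 {8}.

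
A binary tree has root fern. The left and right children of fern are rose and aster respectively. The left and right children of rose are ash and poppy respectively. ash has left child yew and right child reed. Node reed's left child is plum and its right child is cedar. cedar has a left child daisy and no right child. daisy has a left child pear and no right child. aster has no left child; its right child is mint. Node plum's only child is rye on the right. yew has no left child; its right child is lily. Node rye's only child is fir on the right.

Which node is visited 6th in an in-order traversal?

In-order visits the left subtree, then the node, then the right subtree.
At fern: go left to rose.
  At rose: go left to ash.
    At ash: go left to yew.
      At yew: no left child.
      Visit yew.
      At yew: go right to lily.
        lily is a leaf — visit lily.
    Visit ash.
    At ash: go right to reed.
      At reed: go left to plum.
        At plum: no left child.
        Visit plum.
        At plum: go right to rye.
          At rye: no left child.
          Visit rye.
          At rye: go right to fir.
            fir is a leaf — visit fir.
      Visit reed.
      At reed: go right to cedar.
        At cedar: go left to daisy.
          At daisy: go left to pear.
            pear is a leaf — visit pear.
          Visit daisy.
          At daisy: no right child.
        Visit cedar.
        At cedar: no right child.
  Visit rose.
  At rose: go right to poppy.
    poppy is a leaf — visit poppy.
Visit fern.
At fern: go right to aster.
  At aster: no left child.
  Visit aster.
  At aster: go right to mint.
    mint is a leaf — visit mint.
Full in-order sequence: yew, lily, ash, plum, rye, fir, reed, pear, daisy, cedar, rose, poppy, fern, aster, mint.

fir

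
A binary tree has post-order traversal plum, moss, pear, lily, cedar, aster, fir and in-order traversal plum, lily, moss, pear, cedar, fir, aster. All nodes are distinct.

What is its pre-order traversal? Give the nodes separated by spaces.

fir cedar lily plum pear moss aster

The last element of post-order is the root; it splits in-order into left and right subtrees.
Root fir: left subtree has 5 nodes {plum, lily, moss, pear, cedar}, right has 1 {aster}.
  Root cedar: left subtree has 4 nodes {plum, lily, moss, pear}, right has 0 { }.
    Root lily: left subtree has 1 node {plum}, right has 2 {moss, pear}.
      Root pear: left subtree has 1 node {moss}, right has 0 { }.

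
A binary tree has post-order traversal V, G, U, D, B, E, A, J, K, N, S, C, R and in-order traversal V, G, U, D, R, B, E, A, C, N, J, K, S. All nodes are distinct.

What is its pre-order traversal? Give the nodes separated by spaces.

R D U G V C A E B S N K J

The last element of post-order is the root; it splits in-order into left and right subtrees.
Root R: left subtree has 4 nodes {V, G, U, D}, right has 8 {B, E, A, C, N, J, K, S}.
  Root D: left subtree has 3 nodes {V, G, U}, right has 0 { }.
    Root U: left subtree has 2 nodes {V, G}, right has 0 { }.
      Root G: left subtree has 1 node {V}, right has 0 { }.
  Root C: left subtree has 3 nodes {B, E, A}, right has 4 {N, J, K, S}.
    Root A: left subtree has 2 nodes {B, E}, right has 0 { }.
      Root E: left subtree has 1 node {B}, right has 0 { }.
    Root S: left subtree has 3 nodes {N, J, K}, right has 0 { }.
      Root N: left subtree has 0 nodes { }, right has 2 {J, K}.
        Root K: left subtree has 1 node {J}, right has 0 { }.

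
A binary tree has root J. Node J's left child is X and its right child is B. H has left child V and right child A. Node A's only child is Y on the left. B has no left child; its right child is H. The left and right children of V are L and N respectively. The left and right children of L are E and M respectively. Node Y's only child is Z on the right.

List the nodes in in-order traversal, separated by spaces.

In-order visits the left subtree, then the node, then the right subtree.
At J: go left to X.
  X is a leaf — visit X.
Visit J.
At J: go right to B.
  At B: no left child.
  Visit B.
  At B: go right to H.
    At H: go left to V.
      At V: go left to L.
        At L: go left to E.
          E is a leaf — visit E.
        Visit L.
        At L: go right to M.
          M is a leaf — visit M.
      Visit V.
      At V: go right to N.
        N is a leaf — visit N.
    Visit H.
    At H: go right to A.
      At A: go left to Y.
        At Y: no left child.
        Visit Y.
        At Y: go right to Z.
          Z is a leaf — visit Z.
      Visit A.
      At A: no right child.

X J B E L M V N H Y Z A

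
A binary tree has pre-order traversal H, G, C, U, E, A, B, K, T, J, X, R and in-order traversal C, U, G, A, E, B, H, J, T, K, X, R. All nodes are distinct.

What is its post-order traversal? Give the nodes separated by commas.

U, C, A, B, E, G, J, T, R, X, K, H

The first element of pre-order is the root; it splits in-order into left and right subtrees.
Root H: left subtree has 6 nodes {C, U, G, A, E, B}, right has 5 {J, T, K, X, R}.
  Root G: left subtree has 2 nodes {C, U}, right has 3 {A, E, B}.
    Root C: left subtree has 0 nodes { }, right has 1 {U}.
    Root E: left subtree has 1 node {A}, right has 1 {B}.
  Root K: left subtree has 2 nodes {J, T}, right has 2 {X, R}.
    Root T: left subtree has 1 node {J}, right has 0 { }.
    Root X: left subtree has 0 nodes { }, right has 1 {R}.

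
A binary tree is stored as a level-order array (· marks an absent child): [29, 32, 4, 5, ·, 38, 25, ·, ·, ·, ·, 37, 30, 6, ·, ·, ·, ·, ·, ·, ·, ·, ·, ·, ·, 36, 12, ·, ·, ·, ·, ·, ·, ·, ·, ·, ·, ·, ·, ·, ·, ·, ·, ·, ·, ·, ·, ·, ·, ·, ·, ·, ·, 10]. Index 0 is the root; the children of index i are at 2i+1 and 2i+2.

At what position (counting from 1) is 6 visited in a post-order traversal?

Post-order visits the left subtree, then the right subtree, then the node.
At 29: go left to 32.
  At 32: go left to 5.
    5 is a leaf — visit 5.
  At 32: no right child.
  Visit 32.
At 29: go right to 4.
  At 4: go left to 38.
    At 38: go left to 37.
      37 is a leaf — visit 37.
    At 38: go right to 30.
      At 30: go left to 36.
        36 is a leaf — visit 36.
      At 30: go right to 12.
        At 12: go left to 10.
          10 is a leaf — visit 10.
        At 12: no right child.
        Visit 12.
      Visit 30.
    Visit 38.
  At 4: go right to 25.
    At 25: go left to 6.
      6 is a leaf — visit 6.
    At 25: no right child.
    Visit 25.
  Visit 4.
Visit 29.
Full post-order sequence: 5, 32, 37, 36, 10, 12, 30, 38, 6, 25, 4, 29.

9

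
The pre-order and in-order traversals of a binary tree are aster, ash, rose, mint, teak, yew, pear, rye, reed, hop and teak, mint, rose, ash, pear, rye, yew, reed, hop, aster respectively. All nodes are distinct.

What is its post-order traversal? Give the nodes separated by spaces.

The first element of pre-order is the root; it splits in-order into left and right subtrees.
Root aster: left subtree has 9 nodes {teak, mint, rose, ash, pear, rye, yew, reed, hop}, right has 0 { }.
  Root ash: left subtree has 3 nodes {teak, mint, rose}, right has 5 {pear, rye, yew, reed, hop}.
    Root rose: left subtree has 2 nodes {teak, mint}, right has 0 { }.
      Root mint: left subtree has 1 node {teak}, right has 0 { }.
    Root yew: left subtree has 2 nodes {pear, rye}, right has 2 {reed, hop}.
      Root pear: left subtree has 0 nodes { }, right has 1 {rye}.
      Root reed: left subtree has 0 nodes { }, right has 1 {hop}.

teak mint rose rye pear hop reed yew ash aster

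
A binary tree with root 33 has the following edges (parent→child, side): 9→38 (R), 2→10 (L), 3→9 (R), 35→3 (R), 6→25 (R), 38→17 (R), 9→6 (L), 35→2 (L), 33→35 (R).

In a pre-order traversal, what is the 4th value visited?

10

Pre-order visits the node, then its left subtree, then its right subtree.
Visit 33.
At 33: no left child.
At 33: go right to 35.
  Visit 35.
  At 35: go left to 2.
    Visit 2.
    At 2: go left to 10.
      10 is a leaf — visit 10.
    At 2: no right child.
  At 35: go right to 3.
    Visit 3.
    At 3: no left child.
    At 3: go right to 9.
      Visit 9.
      At 9: go left to 6.
        Visit 6.
        At 6: no left child.
        At 6: go right to 25.
          25 is a leaf — visit 25.
      At 9: go right to 38.
        Visit 38.
        At 38: no left child.
        At 38: go right to 17.
          17 is a leaf — visit 17.
Full pre-order sequence: 33, 35, 2, 10, 3, 9, 6, 25, 38, 17.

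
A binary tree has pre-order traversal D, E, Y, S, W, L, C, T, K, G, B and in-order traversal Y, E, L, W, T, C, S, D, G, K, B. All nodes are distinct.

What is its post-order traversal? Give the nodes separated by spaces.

The first element of pre-order is the root; it splits in-order into left and right subtrees.
Root D: left subtree has 7 nodes {Y, E, L, W, T, C, S}, right has 3 {G, K, B}.
  Root E: left subtree has 1 node {Y}, right has 5 {L, W, T, C, S}.
    Root S: left subtree has 4 nodes {L, W, T, C}, right has 0 { }.
      Root W: left subtree has 1 node {L}, right has 2 {T, C}.
        Root C: left subtree has 1 node {T}, right has 0 { }.
  Root K: left subtree has 1 node {G}, right has 1 {B}.

Y L T C W S E G B K D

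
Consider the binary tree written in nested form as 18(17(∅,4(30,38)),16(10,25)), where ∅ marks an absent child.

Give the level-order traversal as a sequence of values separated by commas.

Level-order visits nodes level by level from the root, left to right within each level.
Level 0: 18
Level 1: 17, 16
Level 2: 4, 10, 25
Level 3: 30, 38

18, 17, 16, 4, 10, 25, 30, 38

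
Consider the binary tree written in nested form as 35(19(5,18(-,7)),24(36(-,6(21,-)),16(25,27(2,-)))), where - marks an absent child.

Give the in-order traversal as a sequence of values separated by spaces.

In-order visits the left subtree, then the node, then the right subtree.
At 35: go left to 19.
  At 19: go left to 5.
    5 is a leaf — visit 5.
  Visit 19.
  At 19: go right to 18.
    At 18: no left child.
    Visit 18.
    At 18: go right to 7.
      7 is a leaf — visit 7.
Visit 35.
At 35: go right to 24.
  At 24: go left to 36.
    At 36: no left child.
    Visit 36.
    At 36: go right to 6.
      At 6: go left to 21.
        21 is a leaf — visit 21.
      Visit 6.
      At 6: no right child.
  Visit 24.
  At 24: go right to 16.
    At 16: go left to 25.
      25 is a leaf — visit 25.
    Visit 16.
    At 16: go right to 27.
      At 27: go left to 2.
        2 is a leaf — visit 2.
      Visit 27.
      At 27: no right child.

5 19 18 7 35 36 21 6 24 25 16 2 27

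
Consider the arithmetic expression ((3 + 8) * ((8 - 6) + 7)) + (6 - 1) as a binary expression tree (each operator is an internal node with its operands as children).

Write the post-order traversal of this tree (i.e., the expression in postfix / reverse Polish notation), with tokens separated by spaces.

Post-order on an expression tree gives postfix notation: for each operator, emit left operand, right operand, then the operator.

3 8 + 8 6 - 7 + * 6 1 - +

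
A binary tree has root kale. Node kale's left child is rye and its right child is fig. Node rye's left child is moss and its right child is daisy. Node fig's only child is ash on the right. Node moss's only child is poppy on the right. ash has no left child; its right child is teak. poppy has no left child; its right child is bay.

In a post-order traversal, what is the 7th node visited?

ash

Post-order visits the left subtree, then the right subtree, then the node.
At kale: go left to rye.
  At rye: go left to moss.
    At moss: no left child.
    At moss: go right to poppy.
      At poppy: no left child.
      At poppy: go right to bay.
        bay is a leaf — visit bay.
      Visit poppy.
    Visit moss.
  At rye: go right to daisy.
    daisy is a leaf — visit daisy.
  Visit rye.
At kale: go right to fig.
  At fig: no left child.
  At fig: go right to ash.
    At ash: no left child.
    At ash: go right to teak.
      teak is a leaf — visit teak.
    Visit ash.
  Visit fig.
Visit kale.
Full post-order sequence: bay, poppy, moss, daisy, rye, teak, ash, fig, kale.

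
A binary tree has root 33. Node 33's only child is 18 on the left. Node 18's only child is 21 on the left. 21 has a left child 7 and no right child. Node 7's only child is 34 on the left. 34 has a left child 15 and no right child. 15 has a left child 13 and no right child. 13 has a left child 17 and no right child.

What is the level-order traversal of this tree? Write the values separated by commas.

33, 18, 21, 7, 34, 15, 13, 17

Level-order visits nodes level by level from the root, left to right within each level.
Level 0: 33
Level 1: 18
Level 2: 21
Level 3: 7
Level 4: 34
Level 5: 15
Level 6: 13
Level 7: 17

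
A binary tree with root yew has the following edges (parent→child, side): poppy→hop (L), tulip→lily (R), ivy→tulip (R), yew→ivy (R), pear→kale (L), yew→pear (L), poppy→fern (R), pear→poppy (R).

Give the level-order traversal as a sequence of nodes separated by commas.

yew, pear, ivy, kale, poppy, tulip, hop, fern, lily

Level-order visits nodes level by level from the root, left to right within each level.
Level 0: yew
Level 1: pear, ivy
Level 2: kale, poppy, tulip
Level 3: hop, fern, lily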